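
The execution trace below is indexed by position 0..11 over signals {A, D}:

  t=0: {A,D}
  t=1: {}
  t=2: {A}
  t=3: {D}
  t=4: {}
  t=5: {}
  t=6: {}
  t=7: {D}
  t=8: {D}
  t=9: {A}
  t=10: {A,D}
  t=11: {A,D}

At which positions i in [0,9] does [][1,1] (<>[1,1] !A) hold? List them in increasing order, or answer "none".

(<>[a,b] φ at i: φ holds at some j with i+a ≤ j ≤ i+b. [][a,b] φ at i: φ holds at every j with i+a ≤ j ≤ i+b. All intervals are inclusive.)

Evaluate at each i in [0,9]:
  i=0: ✗ (fails at j=1)
  i=1: ✓ (all of [2,2])
  i=2: ✓ (all of [3,3])
  i=3: ✓ (all of [4,4])
  i=4: ✓ (all of [5,5])
  i=5: ✓ (all of [6,6])
  i=6: ✓ (all of [7,7])
  i=7: ✗ (fails at j=8)
  i=8: ✗ (fails at j=9)
  i=9: ✗ (fails at j=10)

1, 2, 3, 4, 5, 6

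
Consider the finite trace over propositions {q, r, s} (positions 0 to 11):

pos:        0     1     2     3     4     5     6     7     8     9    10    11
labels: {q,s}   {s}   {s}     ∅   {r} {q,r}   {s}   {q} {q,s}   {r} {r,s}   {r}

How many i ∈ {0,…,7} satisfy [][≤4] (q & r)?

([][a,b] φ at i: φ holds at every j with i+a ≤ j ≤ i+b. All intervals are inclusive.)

0

Evaluate at each i in [0,7]:
  i=0: ✗ (fails at j=0)
  i=1: ✗ (fails at j=1)
  i=2: ✗ (fails at j=2)
  i=3: ✗ (fails at j=3)
  i=4: ✗ (fails at j=4)
  i=5: ✗ (fails at j=6)
  i=6: ✗ (fails at j=6)
  i=7: ✗ (fails at j=7)
Positions where it holds: {} → 0.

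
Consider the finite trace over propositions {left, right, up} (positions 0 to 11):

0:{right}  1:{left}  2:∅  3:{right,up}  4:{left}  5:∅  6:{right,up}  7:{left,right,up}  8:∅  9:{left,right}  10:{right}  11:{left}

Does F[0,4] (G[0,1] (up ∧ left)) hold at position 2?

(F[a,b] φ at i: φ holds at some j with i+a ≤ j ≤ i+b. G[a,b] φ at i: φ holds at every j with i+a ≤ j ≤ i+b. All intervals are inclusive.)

False

Check G[0,1] (up ∧ left) at each j in [2,6]:
  j=2: fails at 2
  j=3: fails at 3
  j=4: fails at 4
  j=5: fails at 5
  j=6: fails at 6
No position in the window satisfies it → formula fails.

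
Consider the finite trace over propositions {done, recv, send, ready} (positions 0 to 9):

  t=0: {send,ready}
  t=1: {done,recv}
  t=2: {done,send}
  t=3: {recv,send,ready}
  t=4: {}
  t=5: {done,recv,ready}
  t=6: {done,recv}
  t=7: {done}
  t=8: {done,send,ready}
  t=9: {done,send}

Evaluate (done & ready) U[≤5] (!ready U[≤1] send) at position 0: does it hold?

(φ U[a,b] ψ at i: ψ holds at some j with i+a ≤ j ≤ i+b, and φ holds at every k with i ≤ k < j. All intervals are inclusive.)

True

Need some j in [0,5] with (!ready U[≤1] send), and (done & ready) at every k in [0,j-1].
  j=0: (!ready U[≤1] send) holds; no prefix to check → satisfied.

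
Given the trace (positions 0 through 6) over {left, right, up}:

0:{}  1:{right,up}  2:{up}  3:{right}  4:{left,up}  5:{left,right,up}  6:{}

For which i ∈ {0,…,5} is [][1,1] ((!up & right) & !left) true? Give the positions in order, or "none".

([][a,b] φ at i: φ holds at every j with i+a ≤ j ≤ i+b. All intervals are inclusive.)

Evaluate at each i in [0,5]:
  i=0: ✗ (fails at j=1)
  i=1: ✗ (fails at j=2)
  i=2: ✓ (all of [3,3])
  i=3: ✗ (fails at j=4)
  i=4: ✗ (fails at j=5)
  i=5: ✗ (fails at j=6)

2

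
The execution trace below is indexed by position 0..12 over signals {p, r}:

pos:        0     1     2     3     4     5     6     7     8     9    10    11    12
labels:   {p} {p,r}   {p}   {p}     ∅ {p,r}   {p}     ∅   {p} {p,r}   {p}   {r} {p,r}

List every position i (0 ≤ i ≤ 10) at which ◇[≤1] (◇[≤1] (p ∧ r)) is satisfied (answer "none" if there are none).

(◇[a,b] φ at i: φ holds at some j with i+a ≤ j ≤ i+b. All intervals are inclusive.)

0, 1, 3, 4, 5, 7, 8, 9, 10

Evaluate at each i in [0,10]:
  i=0: ✓ (witness j=0)
  i=1: ✓ (witness j=1)
  i=2: ✗ (none in [2,3])
  i=3: ✓ (witness j=4)
  i=4: ✓ (witness j=4)
  i=5: ✓ (witness j=5)
  i=6: ✗ (none in [6,7])
  i=7: ✓ (witness j=8)
  i=8: ✓ (witness j=8)
  i=9: ✓ (witness j=9)
  i=10: ✓ (witness j=11)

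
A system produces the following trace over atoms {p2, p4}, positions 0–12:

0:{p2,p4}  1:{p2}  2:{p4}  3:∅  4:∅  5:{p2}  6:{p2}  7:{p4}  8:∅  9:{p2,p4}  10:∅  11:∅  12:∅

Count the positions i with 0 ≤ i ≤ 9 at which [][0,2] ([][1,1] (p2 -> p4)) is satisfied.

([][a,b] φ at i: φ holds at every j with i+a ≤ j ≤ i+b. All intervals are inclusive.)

Evaluate at each i in [0,9]:
  i=0: ✗ (fails at j=0)
  i=1: ✓ (all of [1,3])
  i=2: ✗ (fails at j=4)
  i=3: ✗ (fails at j=4)
  i=4: ✗ (fails at j=4)
  i=5: ✗ (fails at j=5)
  i=6: ✓ (all of [6,8])
  i=7: ✓ (all of [7,9])
  i=8: ✓ (all of [8,10])
  i=9: ✓ (all of [9,11])
Positions where it holds: {1, 6, 7, 8, 9} → 5.

5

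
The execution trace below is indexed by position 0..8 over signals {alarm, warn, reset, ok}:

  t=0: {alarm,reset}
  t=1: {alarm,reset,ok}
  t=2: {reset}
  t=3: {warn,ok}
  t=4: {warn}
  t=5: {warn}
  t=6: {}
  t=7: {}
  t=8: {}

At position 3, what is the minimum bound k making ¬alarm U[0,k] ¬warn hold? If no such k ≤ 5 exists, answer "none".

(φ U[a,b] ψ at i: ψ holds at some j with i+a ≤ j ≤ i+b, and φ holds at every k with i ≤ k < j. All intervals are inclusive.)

Need earliest j ≥ 3 with ¬warn, and ¬alarm at every k in [3,j-1].
  j=3: rhs fails.
  j=4: rhs fails.
  j=5: rhs fails.
  j=6: rhs holds; lhs holds on [3,5]. k = 3.

3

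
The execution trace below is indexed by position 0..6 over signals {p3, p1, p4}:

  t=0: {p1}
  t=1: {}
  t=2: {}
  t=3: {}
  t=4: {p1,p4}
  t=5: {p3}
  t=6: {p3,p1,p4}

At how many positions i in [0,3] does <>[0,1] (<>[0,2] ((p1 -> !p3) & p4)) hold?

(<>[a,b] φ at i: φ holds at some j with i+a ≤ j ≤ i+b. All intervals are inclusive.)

3

Evaluate at each i in [0,3]:
  i=0: ✗ (none in [0,1])
  i=1: ✓ (witness j=2)
  i=2: ✓ (witness j=2)
  i=3: ✓ (witness j=3)
Positions where it holds: {1, 2, 3} → 3.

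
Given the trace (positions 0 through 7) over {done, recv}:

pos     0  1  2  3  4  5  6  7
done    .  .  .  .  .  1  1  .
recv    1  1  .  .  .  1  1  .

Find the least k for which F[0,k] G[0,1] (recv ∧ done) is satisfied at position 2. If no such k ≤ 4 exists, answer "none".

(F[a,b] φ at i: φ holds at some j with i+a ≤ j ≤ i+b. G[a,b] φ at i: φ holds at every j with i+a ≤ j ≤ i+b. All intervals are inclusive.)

3

Scan j = 2,3,… for G[0,1] (recv ∧ done):
  j=2: fails
  j=3: fails
  j=4: fails
  j=5: holds
First hit at j=5, so smallest k = 5-2 = 3.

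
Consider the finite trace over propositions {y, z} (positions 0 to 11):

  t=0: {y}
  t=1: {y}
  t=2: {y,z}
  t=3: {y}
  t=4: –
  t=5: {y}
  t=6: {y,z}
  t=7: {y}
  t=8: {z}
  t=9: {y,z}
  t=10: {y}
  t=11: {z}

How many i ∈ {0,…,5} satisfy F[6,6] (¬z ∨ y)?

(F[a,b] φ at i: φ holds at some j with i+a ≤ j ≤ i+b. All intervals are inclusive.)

Evaluate at each i in [0,5]:
  i=0: ✓ (witness j=6)
  i=1: ✓ (witness j=7)
  i=2: ✗ (none in [8,8])
  i=3: ✓ (witness j=9)
  i=4: ✓ (witness j=10)
  i=5: ✗ (none in [11,11])
Positions where it holds: {0, 1, 3, 4} → 4.

4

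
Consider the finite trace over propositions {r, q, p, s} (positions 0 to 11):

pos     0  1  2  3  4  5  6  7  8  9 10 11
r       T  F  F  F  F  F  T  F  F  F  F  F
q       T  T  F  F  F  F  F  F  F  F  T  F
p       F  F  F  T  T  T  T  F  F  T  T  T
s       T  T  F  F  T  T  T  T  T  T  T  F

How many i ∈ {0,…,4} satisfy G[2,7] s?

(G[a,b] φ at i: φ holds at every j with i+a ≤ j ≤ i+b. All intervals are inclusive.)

2

Evaluate at each i in [0,4]:
  i=0: ✗ (fails at j=2)
  i=1: ✗ (fails at j=3)
  i=2: ✓ (all of [4,9])
  i=3: ✓ (all of [5,10])
  i=4: ✗ (fails at j=11)
Positions where it holds: {2, 3} → 2.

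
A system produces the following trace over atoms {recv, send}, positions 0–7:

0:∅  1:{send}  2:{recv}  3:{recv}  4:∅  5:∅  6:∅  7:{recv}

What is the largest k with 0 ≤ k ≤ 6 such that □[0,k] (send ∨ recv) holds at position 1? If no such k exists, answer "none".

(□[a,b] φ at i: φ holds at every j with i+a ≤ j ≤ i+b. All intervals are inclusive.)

2

(send ∨ recv) must hold from j=1 onward; find where it first fails.
  j=1: holds
  j=2: holds
  j=3: holds
  j=4: fails
Holds on [1,3], so largest k = 2.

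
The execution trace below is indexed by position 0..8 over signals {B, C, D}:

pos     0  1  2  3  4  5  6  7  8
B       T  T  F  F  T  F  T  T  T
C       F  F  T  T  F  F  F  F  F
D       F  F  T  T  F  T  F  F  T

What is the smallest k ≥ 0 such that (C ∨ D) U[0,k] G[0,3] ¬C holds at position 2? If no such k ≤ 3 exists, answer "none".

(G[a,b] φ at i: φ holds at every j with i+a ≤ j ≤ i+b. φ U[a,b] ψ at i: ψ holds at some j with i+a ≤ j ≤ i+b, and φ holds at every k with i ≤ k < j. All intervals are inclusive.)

Need earliest j ≥ 2 with G[0,3] ¬C, and (C ∨ D) at every k in [2,j-1].
  j=2: rhs fails.
  j=3: rhs fails.
  j=4: rhs holds; lhs holds on [2,3]. k = 2.

2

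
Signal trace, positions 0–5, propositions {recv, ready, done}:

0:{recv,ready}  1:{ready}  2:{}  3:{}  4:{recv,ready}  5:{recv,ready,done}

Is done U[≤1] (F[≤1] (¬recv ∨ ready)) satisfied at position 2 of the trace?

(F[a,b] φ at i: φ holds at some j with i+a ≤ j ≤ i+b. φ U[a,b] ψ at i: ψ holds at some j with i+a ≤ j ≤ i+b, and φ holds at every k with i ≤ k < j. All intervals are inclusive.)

True

Need some j in [2,3] with F[≤1] (¬recv ∨ ready), and done at every k in [2,j-1].
  j=2: F[≤1] (¬recv ∨ ready) holds; no prefix to check → satisfied.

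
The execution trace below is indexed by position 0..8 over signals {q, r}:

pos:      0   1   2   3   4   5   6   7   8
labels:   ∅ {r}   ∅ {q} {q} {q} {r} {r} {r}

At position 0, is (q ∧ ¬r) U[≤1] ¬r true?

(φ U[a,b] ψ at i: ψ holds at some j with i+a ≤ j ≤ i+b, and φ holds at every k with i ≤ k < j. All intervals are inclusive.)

Need some j in [0,1] with ¬r, and (q ∧ ¬r) at every k in [0,j-1].
  j=0: ¬r holds; no prefix to check → satisfied.

True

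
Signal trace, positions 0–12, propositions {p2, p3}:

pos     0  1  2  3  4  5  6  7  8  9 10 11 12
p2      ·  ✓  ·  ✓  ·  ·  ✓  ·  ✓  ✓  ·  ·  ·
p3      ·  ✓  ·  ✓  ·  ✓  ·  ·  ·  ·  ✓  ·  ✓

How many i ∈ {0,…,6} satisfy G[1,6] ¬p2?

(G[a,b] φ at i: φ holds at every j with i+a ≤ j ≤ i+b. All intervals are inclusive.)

Evaluate at each i in [0,6]:
  i=0: ✗ (fails at j=1)
  i=1: ✗ (fails at j=3)
  i=2: ✗ (fails at j=3)
  i=3: ✗ (fails at j=6)
  i=4: ✗ (fails at j=6)
  i=5: ✗ (fails at j=6)
  i=6: ✗ (fails at j=8)
Positions where it holds: {} → 0.

0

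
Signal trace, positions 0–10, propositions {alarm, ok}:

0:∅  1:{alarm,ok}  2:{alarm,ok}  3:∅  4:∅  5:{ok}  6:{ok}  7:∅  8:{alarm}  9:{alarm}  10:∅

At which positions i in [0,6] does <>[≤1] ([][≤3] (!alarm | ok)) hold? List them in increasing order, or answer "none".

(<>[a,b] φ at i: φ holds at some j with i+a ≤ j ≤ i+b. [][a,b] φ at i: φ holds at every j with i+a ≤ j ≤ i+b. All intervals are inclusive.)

0, 1, 2, 3, 4

Evaluate at each i in [0,6]:
  i=0: ✓ (witness j=0)
  i=1: ✓ (witness j=1)
  i=2: ✓ (witness j=2)
  i=3: ✓ (witness j=3)
  i=4: ✓ (witness j=4)
  i=5: ✗ (none in [5,6])
  i=6: ✗ (none in [6,7])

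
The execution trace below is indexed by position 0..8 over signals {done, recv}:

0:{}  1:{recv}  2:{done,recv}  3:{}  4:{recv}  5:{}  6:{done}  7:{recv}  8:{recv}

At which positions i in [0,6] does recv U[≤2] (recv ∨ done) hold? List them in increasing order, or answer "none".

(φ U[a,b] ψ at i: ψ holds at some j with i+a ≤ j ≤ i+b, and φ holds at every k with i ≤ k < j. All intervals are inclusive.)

Evaluate at each i in [0,6]:
  i=0: ✗ (lhs fails at k=0 before rhs at j=1)
  i=1: ✓ (rhs at j=1)
  i=2: ✓ (rhs at j=2)
  i=3: ✗ (lhs fails at k=3 before rhs at j=4)
  i=4: ✓ (rhs at j=4)
  i=5: ✗ (lhs fails at k=5 before rhs at j=6)
  i=6: ✓ (rhs at j=6)

1, 2, 4, 6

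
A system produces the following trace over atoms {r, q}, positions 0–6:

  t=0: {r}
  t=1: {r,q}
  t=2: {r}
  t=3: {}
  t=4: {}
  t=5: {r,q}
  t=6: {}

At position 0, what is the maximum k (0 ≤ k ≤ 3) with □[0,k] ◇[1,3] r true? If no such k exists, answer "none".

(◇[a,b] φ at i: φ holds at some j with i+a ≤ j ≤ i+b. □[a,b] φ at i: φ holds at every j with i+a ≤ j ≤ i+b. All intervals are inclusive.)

◇[1,3] r must hold from j=0 onward; find where it first fails.
  j=0: holds
  j=1: holds
  j=2: holds
  j=3: holds
Holds through j=3; largest k = 3.

3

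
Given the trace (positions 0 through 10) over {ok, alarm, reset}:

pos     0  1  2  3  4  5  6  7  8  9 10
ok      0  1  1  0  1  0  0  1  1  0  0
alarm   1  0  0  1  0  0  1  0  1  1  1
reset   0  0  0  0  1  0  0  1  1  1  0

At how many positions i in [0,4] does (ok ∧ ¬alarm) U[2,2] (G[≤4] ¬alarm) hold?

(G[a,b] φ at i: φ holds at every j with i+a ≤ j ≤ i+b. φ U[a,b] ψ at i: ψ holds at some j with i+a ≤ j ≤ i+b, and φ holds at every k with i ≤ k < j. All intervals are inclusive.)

0

Evaluate at each i in [0,4]:
  i=0: ✗ (no rhs in [2,2])
  i=1: ✗ (no rhs in [3,3])
  i=2: ✗ (no rhs in [4,4])
  i=3: ✗ (no rhs in [5,5])
  i=4: ✗ (no rhs in [6,6])
Positions where it holds: {} → 0.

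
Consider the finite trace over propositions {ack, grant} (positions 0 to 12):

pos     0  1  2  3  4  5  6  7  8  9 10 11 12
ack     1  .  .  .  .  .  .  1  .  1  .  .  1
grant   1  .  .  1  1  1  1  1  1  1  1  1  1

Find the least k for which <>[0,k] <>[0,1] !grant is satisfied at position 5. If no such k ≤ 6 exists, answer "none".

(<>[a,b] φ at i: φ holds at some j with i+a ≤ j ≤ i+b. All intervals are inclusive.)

Scan j = 5,6,… for <>[0,1] !grant:
  j=5: fails
  j=6: fails
  j=7: fails
  j=8: fails
  j=9: fails
  j=10: fails
  j=11: fails
No j in [5,11] satisfies it → none.

none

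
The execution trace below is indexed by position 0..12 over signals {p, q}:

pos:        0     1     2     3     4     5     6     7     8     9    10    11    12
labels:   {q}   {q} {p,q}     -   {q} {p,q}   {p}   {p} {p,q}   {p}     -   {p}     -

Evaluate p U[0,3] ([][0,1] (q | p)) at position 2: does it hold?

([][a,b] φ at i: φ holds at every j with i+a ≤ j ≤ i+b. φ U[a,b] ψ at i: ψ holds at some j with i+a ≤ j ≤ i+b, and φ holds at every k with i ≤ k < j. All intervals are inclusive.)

No

Need some j in [2,5] with [][0,1] (q | p), and p at every k in [2,j-1].
  j=2: [][0,1] (q | p) — fails at 3.
  j=3: [][0,1] (q | p) — fails at 3.
  j=4: [][0,1] (q | p) holds, but p fails at k=3 → not this j.
  j=5: [][0,1] (q | p) holds, but p fails at k=3 → not this j.
No j in the window works → until fails.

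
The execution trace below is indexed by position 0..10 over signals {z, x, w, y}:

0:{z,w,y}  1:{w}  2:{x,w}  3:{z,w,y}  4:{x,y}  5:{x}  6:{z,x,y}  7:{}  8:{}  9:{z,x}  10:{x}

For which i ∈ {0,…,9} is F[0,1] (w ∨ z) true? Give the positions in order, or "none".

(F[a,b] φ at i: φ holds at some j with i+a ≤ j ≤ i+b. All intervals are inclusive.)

0, 1, 2, 3, 5, 6, 8, 9

Evaluate at each i in [0,9]:
  i=0: ✓ (witness j=0)
  i=1: ✓ (witness j=1)
  i=2: ✓ (witness j=2)
  i=3: ✓ (witness j=3)
  i=4: ✗ (none in [4,5])
  i=5: ✓ (witness j=6)
  i=6: ✓ (witness j=6)
  i=7: ✗ (none in [7,8])
  i=8: ✓ (witness j=9)
  i=9: ✓ (witness j=9)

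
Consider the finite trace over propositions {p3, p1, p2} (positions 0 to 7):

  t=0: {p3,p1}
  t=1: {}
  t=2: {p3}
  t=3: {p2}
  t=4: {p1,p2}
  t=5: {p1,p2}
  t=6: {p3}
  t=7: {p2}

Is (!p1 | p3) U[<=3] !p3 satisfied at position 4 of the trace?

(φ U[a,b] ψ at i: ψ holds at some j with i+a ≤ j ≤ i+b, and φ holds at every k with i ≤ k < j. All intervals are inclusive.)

Need some j in [4,7] with !p3, and (!p1 | p3) at every k in [4,j-1].
  j=4: !p3 holds; no prefix to check → satisfied.

True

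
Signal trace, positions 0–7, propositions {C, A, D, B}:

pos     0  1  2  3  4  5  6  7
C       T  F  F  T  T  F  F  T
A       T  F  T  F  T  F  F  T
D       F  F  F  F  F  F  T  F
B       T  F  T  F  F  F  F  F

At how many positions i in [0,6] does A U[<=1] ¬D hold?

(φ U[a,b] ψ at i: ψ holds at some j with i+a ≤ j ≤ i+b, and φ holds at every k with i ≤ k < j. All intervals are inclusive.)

6

Evaluate at each i in [0,6]:
  i=0: ✓ (rhs at j=0)
  i=1: ✓ (rhs at j=1)
  i=2: ✓ (rhs at j=2)
  i=3: ✓ (rhs at j=3)
  i=4: ✓ (rhs at j=4)
  i=5: ✓ (rhs at j=5)
  i=6: ✗ (lhs fails at k=6 before rhs at j=7)
Positions where it holds: {0, 1, 2, 3, 4, 5} → 6.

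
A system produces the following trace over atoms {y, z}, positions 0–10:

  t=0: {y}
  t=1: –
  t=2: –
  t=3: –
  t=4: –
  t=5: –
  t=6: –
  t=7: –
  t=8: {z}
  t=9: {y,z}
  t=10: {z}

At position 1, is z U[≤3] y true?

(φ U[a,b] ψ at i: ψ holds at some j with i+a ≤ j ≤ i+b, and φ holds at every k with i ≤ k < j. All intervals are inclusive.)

No

Need some j in [1,4] with y, and z at every k in [1,j-1].
  j=1: y false.
  j=2: y false.
  j=3: y false.
  j=4: y false.
No j in the window works → until fails.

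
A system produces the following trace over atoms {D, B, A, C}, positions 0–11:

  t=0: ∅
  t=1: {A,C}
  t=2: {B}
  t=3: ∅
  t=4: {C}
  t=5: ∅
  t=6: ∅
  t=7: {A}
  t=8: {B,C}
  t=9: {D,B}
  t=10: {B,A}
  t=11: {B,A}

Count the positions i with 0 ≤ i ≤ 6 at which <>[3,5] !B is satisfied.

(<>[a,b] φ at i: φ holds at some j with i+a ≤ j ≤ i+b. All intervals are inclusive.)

Evaluate at each i in [0,6]:
  i=0: ✓ (witness j=3)
  i=1: ✓ (witness j=4)
  i=2: ✓ (witness j=5)
  i=3: ✓ (witness j=6)
  i=4: ✓ (witness j=7)
  i=5: ✗ (none in [8,10])
  i=6: ✗ (none in [9,11])
Positions where it holds: {0, 1, 2, 3, 4} → 5.

5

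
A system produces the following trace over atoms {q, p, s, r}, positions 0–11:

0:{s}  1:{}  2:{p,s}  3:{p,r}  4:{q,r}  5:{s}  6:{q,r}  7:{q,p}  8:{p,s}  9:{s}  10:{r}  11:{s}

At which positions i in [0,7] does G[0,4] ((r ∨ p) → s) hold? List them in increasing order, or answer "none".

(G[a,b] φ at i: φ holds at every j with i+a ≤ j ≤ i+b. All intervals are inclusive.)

none

Evaluate at each i in [0,7]:
  i=0: ✗ (fails at j=3)
  i=1: ✗ (fails at j=3)
  i=2: ✗ (fails at j=3)
  i=3: ✗ (fails at j=3)
  i=4: ✗ (fails at j=4)
  i=5: ✗ (fails at j=6)
  i=6: ✗ (fails at j=6)
  i=7: ✗ (fails at j=7)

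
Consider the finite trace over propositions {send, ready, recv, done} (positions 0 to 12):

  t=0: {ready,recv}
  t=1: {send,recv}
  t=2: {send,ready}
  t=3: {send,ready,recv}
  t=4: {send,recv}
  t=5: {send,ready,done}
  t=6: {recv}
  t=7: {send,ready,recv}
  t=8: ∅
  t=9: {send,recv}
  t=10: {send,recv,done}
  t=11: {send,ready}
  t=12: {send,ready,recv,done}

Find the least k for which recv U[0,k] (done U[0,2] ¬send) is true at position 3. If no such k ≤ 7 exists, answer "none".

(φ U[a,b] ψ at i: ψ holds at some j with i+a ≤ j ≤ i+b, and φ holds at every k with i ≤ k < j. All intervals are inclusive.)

2

Need earliest j ≥ 3 with (done U[0,2] ¬send), and recv at every k in [3,j-1].
  j=3: rhs fails.
  j=4: rhs fails.
  j=5: rhs holds; lhs holds on [3,4]. k = 2.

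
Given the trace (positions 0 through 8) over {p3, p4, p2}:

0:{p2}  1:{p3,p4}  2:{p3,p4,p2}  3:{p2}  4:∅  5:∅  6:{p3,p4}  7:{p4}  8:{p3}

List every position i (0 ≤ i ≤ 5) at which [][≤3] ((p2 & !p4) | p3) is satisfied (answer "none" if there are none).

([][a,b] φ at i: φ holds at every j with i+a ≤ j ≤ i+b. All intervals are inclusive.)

Evaluate at each i in [0,5]:
  i=0: ✓ (all of [0,3])
  i=1: ✗ (fails at j=4)
  i=2: ✗ (fails at j=4)
  i=3: ✗ (fails at j=4)
  i=4: ✗ (fails at j=4)
  i=5: ✗ (fails at j=5)

0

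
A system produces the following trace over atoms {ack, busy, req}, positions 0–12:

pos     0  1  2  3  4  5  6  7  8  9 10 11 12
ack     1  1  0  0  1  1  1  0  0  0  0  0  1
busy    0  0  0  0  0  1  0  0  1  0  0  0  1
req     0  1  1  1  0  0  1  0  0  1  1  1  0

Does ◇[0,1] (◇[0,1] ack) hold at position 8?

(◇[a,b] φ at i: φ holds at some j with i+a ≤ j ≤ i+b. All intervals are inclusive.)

Does not hold

Check ◇[0,1] ack at each j in [8,9]:
  j=8: fails (none in [8,9])
  j=9: fails (none in [9,10])
No position in the window satisfies it → formula fails.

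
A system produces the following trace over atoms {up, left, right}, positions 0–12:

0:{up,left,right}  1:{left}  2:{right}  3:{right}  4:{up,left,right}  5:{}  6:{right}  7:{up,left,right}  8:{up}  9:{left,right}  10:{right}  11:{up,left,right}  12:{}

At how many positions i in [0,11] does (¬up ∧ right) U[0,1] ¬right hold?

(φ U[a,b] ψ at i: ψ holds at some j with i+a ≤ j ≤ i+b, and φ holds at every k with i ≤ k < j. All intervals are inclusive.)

3

Evaluate at each i in [0,11]:
  i=0: ✗ (lhs fails at k=0 before rhs at j=1)
  i=1: ✓ (rhs at j=1)
  i=2: ✗ (no rhs in [2,3])
  i=3: ✗ (no rhs in [3,4])
  i=4: ✗ (lhs fails at k=4 before rhs at j=5)
  i=5: ✓ (rhs at j=5)
  i=6: ✗ (no rhs in [6,7])
  i=7: ✗ (lhs fails at k=7 before rhs at j=8)
  i=8: ✓ (rhs at j=8)
  i=9: ✗ (no rhs in [9,10])
  i=10: ✗ (no rhs in [10,11])
  i=11: ✗ (lhs fails at k=11 before rhs at j=12)
Positions where it holds: {1, 5, 8} → 3.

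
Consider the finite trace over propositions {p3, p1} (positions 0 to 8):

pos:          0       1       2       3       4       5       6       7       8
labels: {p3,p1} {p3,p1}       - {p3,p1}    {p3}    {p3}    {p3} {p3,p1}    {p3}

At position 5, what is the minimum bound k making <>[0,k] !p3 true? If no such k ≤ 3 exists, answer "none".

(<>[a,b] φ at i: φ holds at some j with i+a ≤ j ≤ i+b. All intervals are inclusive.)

none

Scan j = 5,6,… for !p3:
  j=5: fails
  j=6: fails
  j=7: fails
  j=8: fails
No j in [5,8] satisfies it → none.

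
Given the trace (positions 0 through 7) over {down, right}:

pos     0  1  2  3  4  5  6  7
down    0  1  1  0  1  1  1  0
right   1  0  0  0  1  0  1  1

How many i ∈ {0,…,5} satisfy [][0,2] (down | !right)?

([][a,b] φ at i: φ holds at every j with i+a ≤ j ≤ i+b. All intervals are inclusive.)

4

Evaluate at each i in [0,5]:
  i=0: ✗ (fails at j=0)
  i=1: ✓ (all of [1,3])
  i=2: ✓ (all of [2,4])
  i=3: ✓ (all of [3,5])
  i=4: ✓ (all of [4,6])
  i=5: ✗ (fails at j=7)
Positions where it holds: {1, 2, 3, 4} → 4.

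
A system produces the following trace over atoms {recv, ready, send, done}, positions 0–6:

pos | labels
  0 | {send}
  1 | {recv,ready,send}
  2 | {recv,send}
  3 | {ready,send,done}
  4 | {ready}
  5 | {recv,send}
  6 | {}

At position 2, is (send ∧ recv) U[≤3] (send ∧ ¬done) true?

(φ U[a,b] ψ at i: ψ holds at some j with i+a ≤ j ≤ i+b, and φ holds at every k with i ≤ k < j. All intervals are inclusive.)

Need some j in [2,5] with (send ∧ ¬done), and (send ∧ recv) at every k in [2,j-1].
  j=2: (send ∧ ¬done) holds; no prefix to check → satisfied.

Holds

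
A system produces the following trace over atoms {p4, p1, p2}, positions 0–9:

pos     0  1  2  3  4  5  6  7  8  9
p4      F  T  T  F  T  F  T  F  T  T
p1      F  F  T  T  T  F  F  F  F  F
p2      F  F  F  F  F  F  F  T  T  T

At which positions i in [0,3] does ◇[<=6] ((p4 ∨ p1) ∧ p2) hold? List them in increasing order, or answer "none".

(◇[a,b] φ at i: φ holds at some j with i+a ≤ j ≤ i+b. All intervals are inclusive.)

Evaluate at each i in [0,3]:
  i=0: ✗ (none in [0,6])
  i=1: ✗ (none in [1,7])
  i=2: ✓ (witness j=8)
  i=3: ✓ (witness j=8)

2, 3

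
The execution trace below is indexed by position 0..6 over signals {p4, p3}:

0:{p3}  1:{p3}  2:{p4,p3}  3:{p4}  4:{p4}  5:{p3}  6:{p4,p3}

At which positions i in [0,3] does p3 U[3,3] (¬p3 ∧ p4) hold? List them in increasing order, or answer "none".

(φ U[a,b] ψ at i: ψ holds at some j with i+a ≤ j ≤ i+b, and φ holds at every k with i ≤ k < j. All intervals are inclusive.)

Evaluate at each i in [0,3]:
  i=0: ✓ (rhs at j=3; lhs holds on [0,2])
  i=1: ✗ (lhs fails at k=3 before rhs at j=4)
  i=2: ✗ (no rhs in [5,5])
  i=3: ✗ (no rhs in [6,6])

0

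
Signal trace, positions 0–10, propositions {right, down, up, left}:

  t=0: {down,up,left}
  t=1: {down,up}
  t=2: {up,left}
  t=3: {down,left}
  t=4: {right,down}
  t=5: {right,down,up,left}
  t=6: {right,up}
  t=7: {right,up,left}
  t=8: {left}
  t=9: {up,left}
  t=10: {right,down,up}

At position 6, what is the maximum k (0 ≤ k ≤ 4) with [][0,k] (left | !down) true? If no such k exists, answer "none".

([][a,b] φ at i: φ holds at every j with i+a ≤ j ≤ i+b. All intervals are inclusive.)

3

(left | !down) must hold from j=6 onward; find where it first fails.
  j=6: holds
  j=7: holds
  j=8: holds
  j=9: holds
  j=10: fails
Holds on [6,9], so largest k = 3.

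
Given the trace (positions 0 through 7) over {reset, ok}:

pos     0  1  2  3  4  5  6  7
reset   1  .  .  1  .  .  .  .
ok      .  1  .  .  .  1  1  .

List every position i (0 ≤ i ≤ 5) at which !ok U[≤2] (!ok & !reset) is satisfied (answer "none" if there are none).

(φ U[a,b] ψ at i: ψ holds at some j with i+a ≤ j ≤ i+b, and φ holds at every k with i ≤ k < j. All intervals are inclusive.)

2, 3, 4

Evaluate at each i in [0,5]:
  i=0: ✗ (lhs fails at k=1 before rhs at j=2)
  i=1: ✗ (lhs fails at k=1 before rhs at j=2)
  i=2: ✓ (rhs at j=2)
  i=3: ✓ (rhs at j=4; lhs holds on [3,3])
  i=4: ✓ (rhs at j=4)
  i=5: ✗ (lhs fails at k=5 before rhs at j=7)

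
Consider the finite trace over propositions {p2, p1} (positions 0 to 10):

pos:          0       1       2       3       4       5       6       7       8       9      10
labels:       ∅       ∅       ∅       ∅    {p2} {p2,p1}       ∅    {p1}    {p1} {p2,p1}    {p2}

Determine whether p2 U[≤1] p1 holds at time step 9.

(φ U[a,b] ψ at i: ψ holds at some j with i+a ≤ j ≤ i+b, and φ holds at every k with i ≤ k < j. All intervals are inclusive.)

True

Need some j in [9,10] with p1, and p2 at every k in [9,j-1].
  j=9: p1 holds; no prefix to check → satisfied.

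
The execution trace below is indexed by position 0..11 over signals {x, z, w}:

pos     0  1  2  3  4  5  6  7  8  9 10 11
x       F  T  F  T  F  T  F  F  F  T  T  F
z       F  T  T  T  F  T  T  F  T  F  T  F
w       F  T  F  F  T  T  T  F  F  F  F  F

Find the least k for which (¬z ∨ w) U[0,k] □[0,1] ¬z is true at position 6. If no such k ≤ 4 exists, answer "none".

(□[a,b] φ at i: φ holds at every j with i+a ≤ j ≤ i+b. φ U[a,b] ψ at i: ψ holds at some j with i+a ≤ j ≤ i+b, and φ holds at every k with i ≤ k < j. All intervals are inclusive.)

Need earliest j ≥ 6 with □[0,1] ¬z, and (¬z ∨ w) at every k in [6,j-1].
  j=6: rhs fails.
  j=7: rhs fails.
  j=8: rhs fails.
  j=9: rhs fails.
  j=10: rhs fails.
No witness within the range → none.

none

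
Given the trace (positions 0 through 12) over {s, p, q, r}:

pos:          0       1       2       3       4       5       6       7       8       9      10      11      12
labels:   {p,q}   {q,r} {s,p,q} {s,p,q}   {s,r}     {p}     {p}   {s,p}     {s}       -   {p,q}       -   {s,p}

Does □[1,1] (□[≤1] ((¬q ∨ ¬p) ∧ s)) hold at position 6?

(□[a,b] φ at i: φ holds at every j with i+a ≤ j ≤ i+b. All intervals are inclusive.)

Holds

Check □[≤1] ((¬q ∨ ¬p) ∧ s) at every j in [7,7]:
  j=7: holds on [7,8]
All positions satisfy it → formula holds.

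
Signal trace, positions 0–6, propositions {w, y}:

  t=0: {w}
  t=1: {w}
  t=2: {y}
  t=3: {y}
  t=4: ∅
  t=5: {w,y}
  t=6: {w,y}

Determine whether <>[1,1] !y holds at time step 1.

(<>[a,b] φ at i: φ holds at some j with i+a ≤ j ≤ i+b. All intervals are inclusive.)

Check !y at each j in [2,2]:
  j=2: false
No position in the window satisfies it → formula fails.

False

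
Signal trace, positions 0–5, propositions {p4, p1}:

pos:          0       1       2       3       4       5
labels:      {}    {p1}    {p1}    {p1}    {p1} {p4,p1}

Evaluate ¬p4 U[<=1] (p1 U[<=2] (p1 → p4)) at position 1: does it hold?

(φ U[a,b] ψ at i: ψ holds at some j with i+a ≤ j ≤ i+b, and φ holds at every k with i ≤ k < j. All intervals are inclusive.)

No

Need some j in [1,2] with (p1 U[<=2] (p1 → p4)), and ¬p4 at every k in [1,j-1].
  j=1: (p1 U[<=2] (p1 → p4)) — fails.
  j=2: (p1 U[<=2] (p1 → p4)) — fails.
No j in the window works → until fails.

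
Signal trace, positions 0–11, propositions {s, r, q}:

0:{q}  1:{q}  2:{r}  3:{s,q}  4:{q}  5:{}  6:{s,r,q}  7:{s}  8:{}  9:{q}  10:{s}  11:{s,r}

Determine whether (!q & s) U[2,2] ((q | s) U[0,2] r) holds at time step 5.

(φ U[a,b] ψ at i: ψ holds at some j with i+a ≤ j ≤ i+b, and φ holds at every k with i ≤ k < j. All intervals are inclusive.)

False

Need some j in [7,7] with ((q | s) U[0,2] r), and (!q & s) at every k in [5,j-1].
  j=7: ((q | s) U[0,2] r) — fails.
No j in the window works → until fails.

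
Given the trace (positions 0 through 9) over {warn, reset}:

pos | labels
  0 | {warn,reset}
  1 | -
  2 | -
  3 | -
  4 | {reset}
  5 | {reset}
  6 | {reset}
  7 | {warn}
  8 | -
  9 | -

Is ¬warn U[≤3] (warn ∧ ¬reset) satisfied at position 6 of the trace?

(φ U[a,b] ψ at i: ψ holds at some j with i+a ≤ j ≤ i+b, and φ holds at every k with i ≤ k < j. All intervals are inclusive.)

Holds

Need some j in [6,9] with (warn ∧ ¬reset), and ¬warn at every k in [6,j-1].
  j=6: (warn ∧ ¬reset) false.
  j=7: (warn ∧ ¬reset) holds; ¬warn holds at every k in [6,6] → satisfied.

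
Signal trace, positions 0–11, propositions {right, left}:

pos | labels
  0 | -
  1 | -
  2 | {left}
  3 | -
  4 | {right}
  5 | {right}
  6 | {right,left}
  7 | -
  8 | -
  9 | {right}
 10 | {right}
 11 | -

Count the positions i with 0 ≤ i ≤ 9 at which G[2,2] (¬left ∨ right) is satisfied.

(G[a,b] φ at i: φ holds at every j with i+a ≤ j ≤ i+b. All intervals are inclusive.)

Evaluate at each i in [0,9]:
  i=0: ✗ (fails at j=2)
  i=1: ✓ (all of [3,3])
  i=2: ✓ (all of [4,4])
  i=3: ✓ (all of [5,5])
  i=4: ✓ (all of [6,6])
  i=5: ✓ (all of [7,7])
  i=6: ✓ (all of [8,8])
  i=7: ✓ (all of [9,9])
  i=8: ✓ (all of [10,10])
  i=9: ✓ (all of [11,11])
Positions where it holds: {1, 2, 3, 4, 5, 6, 7, 8, 9} → 9.

9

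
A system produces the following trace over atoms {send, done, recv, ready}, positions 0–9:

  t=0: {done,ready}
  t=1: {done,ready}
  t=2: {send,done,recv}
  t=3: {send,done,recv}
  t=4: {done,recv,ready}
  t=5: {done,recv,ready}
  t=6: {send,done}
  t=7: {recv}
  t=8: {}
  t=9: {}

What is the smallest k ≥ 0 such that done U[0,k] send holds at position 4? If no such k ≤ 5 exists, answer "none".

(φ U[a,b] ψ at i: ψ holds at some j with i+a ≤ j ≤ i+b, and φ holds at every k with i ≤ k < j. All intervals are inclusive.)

2

Need earliest j ≥ 4 with send, and done at every k in [4,j-1].
  j=4: rhs fails.
  j=5: rhs fails.
  j=6: rhs holds; lhs holds on [4,5]. k = 2.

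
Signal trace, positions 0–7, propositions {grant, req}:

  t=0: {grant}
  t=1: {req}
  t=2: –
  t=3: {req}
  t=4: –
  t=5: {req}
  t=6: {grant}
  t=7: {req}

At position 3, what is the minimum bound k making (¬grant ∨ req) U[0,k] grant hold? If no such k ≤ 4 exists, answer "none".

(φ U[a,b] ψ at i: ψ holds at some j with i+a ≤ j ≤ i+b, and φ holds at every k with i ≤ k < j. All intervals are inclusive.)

Need earliest j ≥ 3 with grant, and (¬grant ∨ req) at every k in [3,j-1].
  j=3: rhs fails.
  j=4: rhs fails.
  j=5: rhs fails.
  j=6: rhs holds; lhs holds on [3,5]. k = 3.

3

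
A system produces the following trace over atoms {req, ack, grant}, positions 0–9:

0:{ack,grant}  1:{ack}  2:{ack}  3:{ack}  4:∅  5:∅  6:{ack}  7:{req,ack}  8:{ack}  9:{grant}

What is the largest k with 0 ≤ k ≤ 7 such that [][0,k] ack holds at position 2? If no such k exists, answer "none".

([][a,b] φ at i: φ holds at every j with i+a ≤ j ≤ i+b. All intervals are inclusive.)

ack must hold from j=2 onward; find where it first fails.
  j=2: holds
  j=3: holds
  j=4: fails
Holds on [2,3], so largest k = 1.

1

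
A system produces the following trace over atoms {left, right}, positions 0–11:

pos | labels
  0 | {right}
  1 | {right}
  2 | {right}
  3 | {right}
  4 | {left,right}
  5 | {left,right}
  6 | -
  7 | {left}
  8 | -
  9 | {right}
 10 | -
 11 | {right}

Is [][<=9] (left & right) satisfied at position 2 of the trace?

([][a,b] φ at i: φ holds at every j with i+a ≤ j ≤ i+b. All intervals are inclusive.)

Does not hold

Check (left & right) at every j in [2,11]:
  j=2: false
  j=3: false
  j=4: true
  j=5: true
  j=6: false
  j=7: false
  j=8: false
  j=9: false
  j=10: false
  j=11: false
Fails at j=2 → formula fails.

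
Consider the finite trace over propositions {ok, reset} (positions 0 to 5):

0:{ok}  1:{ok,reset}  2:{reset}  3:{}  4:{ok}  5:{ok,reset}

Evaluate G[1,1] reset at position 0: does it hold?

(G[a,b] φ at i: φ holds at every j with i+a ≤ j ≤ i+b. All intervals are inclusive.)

Check reset at every j in [1,1]:
  j=1: true
All positions satisfy it → formula holds.

Holds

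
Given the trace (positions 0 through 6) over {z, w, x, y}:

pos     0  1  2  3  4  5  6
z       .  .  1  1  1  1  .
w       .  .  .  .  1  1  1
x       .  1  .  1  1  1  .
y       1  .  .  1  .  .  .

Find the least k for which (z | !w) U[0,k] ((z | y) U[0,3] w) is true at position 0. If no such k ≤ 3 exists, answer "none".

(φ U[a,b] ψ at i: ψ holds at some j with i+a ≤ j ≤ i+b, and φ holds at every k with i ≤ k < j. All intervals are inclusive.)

Need earliest j ≥ 0 with ((z | y) U[0,3] w), and (z | !w) at every k in [0,j-1].
  j=0: rhs fails.
  j=1: rhs fails.
  j=2: rhs holds; lhs holds on [0,1]. k = 2.

2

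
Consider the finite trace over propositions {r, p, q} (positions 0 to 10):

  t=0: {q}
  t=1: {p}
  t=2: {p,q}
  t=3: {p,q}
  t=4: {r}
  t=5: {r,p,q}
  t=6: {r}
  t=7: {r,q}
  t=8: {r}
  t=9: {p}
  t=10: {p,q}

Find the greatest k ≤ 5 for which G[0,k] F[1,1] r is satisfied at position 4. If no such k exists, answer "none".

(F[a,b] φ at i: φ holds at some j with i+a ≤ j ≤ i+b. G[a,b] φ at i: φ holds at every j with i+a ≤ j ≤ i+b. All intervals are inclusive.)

3

F[1,1] r must hold from j=4 onward; find where it first fails.
  j=4: holds
  j=5: holds
  j=6: holds
  j=7: holds
  j=8: fails
Holds on [4,7], so largest k = 3.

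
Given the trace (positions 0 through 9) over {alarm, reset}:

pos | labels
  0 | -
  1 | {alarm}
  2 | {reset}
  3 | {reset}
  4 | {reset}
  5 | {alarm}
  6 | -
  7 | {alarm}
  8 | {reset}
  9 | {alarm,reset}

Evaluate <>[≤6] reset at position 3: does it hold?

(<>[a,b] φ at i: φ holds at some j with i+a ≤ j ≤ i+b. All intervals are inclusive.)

Check reset at each j in [3,9]:
  j=3: true
  j=4: true
  j=5: false
  j=6: false
  j=7: false
  j=8: true
  j=9: true
Found at j=3 → formula holds.

True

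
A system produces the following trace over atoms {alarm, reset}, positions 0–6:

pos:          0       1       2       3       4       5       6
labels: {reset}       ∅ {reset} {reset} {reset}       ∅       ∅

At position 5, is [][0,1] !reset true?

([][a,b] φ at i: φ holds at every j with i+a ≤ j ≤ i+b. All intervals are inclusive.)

Check !reset at every j in [5,6]:
  j=5: true
  j=6: true
All positions satisfy it → formula holds.

Yes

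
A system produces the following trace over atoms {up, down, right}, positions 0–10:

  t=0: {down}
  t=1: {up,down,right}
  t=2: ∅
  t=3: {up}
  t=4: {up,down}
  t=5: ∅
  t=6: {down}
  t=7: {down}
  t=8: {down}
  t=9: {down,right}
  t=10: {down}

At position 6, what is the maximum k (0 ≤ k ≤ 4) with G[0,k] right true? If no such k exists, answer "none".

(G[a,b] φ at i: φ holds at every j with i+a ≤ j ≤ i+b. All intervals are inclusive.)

right must hold from j=6 onward; find where it first fails.
  j=6: fails → no k works.

none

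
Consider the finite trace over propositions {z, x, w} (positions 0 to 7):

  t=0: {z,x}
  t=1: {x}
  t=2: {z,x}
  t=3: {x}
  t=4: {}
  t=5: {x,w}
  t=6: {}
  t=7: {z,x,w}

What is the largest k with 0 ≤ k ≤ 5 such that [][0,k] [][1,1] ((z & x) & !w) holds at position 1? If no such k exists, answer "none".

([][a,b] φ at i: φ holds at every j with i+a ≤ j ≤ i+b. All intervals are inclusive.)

[][1,1] ((z & x) & !w) must hold from j=1 onward; find where it first fails.
  j=1: holds
  j=2: fails
Holds on [1,1], so largest k = 0.

0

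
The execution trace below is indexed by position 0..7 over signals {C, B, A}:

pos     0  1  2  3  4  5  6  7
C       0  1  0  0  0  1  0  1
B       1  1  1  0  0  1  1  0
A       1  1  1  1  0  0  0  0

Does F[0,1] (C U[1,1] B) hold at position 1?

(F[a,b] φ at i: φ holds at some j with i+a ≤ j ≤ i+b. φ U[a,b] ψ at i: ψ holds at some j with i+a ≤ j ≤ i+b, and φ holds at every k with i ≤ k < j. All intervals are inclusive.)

Check (C U[1,1] B) at each j in [1,2]:
  j=1: holds
  j=2: fails
Found at j=1 → formula holds.

Yes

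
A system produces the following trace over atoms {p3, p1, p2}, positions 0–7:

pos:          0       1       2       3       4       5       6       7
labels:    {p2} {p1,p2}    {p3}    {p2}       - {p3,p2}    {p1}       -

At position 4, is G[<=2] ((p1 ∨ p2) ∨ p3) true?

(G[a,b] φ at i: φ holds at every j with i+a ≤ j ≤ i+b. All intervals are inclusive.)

Does not hold

Check ((p1 ∨ p2) ∨ p3) at every j in [4,6]:
  j=4: false
  j=5: true
  j=6: true
Fails at j=4 → formula fails.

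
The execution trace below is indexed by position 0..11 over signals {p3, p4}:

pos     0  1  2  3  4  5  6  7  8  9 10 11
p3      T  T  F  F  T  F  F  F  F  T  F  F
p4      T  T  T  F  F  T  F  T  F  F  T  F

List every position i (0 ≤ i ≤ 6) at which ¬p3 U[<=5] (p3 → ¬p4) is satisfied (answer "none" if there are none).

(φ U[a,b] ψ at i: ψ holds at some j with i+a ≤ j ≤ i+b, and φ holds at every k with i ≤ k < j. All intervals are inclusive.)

2, 3, 4, 5, 6

Evaluate at each i in [0,6]:
  i=0: ✗ (lhs fails at k=0 before rhs at j=2)
  i=1: ✗ (lhs fails at k=1 before rhs at j=2)
  i=2: ✓ (rhs at j=2)
  i=3: ✓ (rhs at j=3)
  i=4: ✓ (rhs at j=4)
  i=5: ✓ (rhs at j=5)
  i=6: ✓ (rhs at j=6)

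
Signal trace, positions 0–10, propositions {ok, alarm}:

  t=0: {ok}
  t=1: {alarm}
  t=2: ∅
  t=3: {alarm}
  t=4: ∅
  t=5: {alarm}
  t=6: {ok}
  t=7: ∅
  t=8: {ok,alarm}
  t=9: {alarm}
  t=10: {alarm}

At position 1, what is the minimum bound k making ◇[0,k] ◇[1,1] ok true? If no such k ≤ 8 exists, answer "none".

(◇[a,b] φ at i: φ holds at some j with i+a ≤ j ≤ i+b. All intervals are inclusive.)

4

Scan j = 1,2,… for ◇[1,1] ok:
  j=1: fails
  j=2: fails
  j=3: fails
  j=4: fails
  j=5: holds
First hit at j=5, so smallest k = 5-1 = 4.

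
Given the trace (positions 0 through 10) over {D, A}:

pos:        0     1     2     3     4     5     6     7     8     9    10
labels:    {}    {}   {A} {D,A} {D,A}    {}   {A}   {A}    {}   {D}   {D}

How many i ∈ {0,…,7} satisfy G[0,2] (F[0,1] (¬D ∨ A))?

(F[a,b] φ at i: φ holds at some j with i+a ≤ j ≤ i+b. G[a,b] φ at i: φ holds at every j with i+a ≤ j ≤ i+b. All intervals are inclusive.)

7

Evaluate at each i in [0,7]:
  i=0: ✓ (all of [0,2])
  i=1: ✓ (all of [1,3])
  i=2: ✓ (all of [2,4])
  i=3: ✓ (all of [3,5])
  i=4: ✓ (all of [4,6])
  i=5: ✓ (all of [5,7])
  i=6: ✓ (all of [6,8])
  i=7: ✗ (fails at j=9)
Positions where it holds: {0, 1, 2, 3, 4, 5, 6} → 7.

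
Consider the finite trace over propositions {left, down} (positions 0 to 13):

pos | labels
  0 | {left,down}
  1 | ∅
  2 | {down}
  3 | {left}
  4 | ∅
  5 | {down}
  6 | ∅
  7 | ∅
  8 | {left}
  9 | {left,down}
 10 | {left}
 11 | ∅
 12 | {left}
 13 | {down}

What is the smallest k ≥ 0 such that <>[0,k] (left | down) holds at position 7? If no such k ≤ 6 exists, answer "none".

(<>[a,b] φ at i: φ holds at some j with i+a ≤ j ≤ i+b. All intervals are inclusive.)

Scan j = 7,8,… for (left | down):
  j=7: fails
  j=8: holds
First hit at j=8, so smallest k = 8-7 = 1.

1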